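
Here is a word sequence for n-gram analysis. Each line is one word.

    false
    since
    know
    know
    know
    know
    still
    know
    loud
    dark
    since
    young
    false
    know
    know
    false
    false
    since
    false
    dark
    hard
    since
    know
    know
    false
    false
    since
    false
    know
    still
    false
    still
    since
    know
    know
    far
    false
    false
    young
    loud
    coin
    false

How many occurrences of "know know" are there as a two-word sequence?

Scanning the 41 overlapping bigram windows for "know know":
  position 3–4: know know
  position 4–5: know know
  position 5–6: know know
  position 14–15: know know
  position 23–24: know know
  position 34–35: know know

6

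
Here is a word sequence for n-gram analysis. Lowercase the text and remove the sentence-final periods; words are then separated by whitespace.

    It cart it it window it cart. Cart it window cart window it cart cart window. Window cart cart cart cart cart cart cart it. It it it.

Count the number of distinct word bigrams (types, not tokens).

28 tokens → 27 bigram windows in total.
Repeated bigrams (each contributes count−1 duplicates):
  cart cart: 8
  it it: 4
  cart it: 3
  it cart: 3
  cart window: 2
  it window: 2
  window cart: 2
  window it: 2
18 duplicate windows → 27 − 18 = 9 distinct.

9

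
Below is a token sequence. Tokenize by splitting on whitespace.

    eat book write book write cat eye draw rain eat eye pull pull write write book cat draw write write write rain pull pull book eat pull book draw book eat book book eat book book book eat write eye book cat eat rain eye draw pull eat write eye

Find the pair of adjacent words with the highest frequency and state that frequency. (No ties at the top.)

"book eat", 4 times

Bigram frequencies (highest first):
  book eat: 4
  eat book: 3
  write write: 3
  book book: 3
  book write: 2
  write book: 2
  … (26 more, each ≤ 2)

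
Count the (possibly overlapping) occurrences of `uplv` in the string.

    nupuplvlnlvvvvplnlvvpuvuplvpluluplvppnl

3

Sliding a length-4 window over the 39 characters (36 positions):
  position 4–7: uplv
  position 24–27: uplv
  position 32–35: uplv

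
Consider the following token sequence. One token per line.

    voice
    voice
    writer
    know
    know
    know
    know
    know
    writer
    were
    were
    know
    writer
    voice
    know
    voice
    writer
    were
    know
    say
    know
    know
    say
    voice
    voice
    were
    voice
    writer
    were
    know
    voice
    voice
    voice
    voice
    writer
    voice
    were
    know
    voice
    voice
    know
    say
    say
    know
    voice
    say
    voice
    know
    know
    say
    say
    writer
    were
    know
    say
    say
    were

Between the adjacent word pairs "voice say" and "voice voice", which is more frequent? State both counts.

"voice voice" (6 vs 1)

"voice say": 1 occurrence
"voice voice": 6 occurrences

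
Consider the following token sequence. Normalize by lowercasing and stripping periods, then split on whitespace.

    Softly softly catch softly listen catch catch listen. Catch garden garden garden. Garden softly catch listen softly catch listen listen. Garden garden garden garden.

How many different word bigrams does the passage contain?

24 tokens → 23 bigram windows in total.
Repeated bigrams (each contributes count−1 duplicates):
  garden garden: 6
  catch listen: 3
  softly catch: 3
  listen catch: 2
10 duplicate windows → 23 − 10 = 13 distinct.

13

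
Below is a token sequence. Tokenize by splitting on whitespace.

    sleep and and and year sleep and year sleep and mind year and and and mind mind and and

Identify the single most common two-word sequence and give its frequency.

"and and", 5 times

Bigram frequencies (highest first):
  and and: 5
  sleep and: 3
  and year: 2
  year sleep: 2
  and mind: 2
  mind year: 1
  … (3 more, each ≤ 1)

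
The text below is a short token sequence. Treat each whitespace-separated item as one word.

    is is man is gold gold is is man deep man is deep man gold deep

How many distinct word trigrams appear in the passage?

16 tokens → 14 trigram windows in total.
Repeated trigrams (each contributes count−1 duplicates):
  is is man: 2
1 duplicate windows → 14 − 1 = 13 distinct.

13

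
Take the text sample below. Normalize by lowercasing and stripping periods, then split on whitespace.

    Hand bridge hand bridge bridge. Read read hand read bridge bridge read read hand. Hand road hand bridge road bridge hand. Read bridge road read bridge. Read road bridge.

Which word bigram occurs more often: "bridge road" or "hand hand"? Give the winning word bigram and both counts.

"bridge road" (2 vs 1)

"bridge road": 2 occurrences
"hand hand": 1 occurrence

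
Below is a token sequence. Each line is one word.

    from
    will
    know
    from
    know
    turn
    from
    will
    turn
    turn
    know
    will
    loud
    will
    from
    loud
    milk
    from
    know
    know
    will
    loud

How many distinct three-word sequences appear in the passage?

22 tokens → 20 trigram windows in total.
Repeated trigrams (each contributes count−1 duplicates):
  know will loud: 2
1 duplicate windows → 20 − 1 = 19 distinct.

19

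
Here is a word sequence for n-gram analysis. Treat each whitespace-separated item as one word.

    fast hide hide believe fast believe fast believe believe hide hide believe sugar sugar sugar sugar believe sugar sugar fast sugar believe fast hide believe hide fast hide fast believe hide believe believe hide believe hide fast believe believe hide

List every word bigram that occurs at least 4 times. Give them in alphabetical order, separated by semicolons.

Bigram counts meeting the condition (at least 4 times):
  believe hide: 6
  fast believe: 4
  hide believe: 5
  sugar sugar: 4

believe hide; fast believe; hide believe; sugar sugar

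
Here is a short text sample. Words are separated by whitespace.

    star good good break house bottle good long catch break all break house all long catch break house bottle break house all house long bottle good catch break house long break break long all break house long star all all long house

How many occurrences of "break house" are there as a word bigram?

Scanning the 41 overlapping bigram windows for "break house":
  position 4–5: break house
  position 12–13: break house
  position 17–18: break house
  position 20–21: break house
  position 28–29: break house
  position 35–36: break house

6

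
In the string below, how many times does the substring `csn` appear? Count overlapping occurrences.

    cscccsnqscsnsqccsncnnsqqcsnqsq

4

Sliding a length-3 window over the 30 characters (28 positions):
  position 5–7: csn
  position 10–12: csn
  position 16–18: csn
  position 25–27: csn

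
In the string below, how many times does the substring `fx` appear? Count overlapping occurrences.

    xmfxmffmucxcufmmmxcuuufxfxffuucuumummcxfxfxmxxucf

Sliding a length-2 window over the 49 characters (48 positions):
  position 3–4: fx
  position 23–24: fx
  position 25–26: fx
  position 40–41: fx
  position 42–43: fx

5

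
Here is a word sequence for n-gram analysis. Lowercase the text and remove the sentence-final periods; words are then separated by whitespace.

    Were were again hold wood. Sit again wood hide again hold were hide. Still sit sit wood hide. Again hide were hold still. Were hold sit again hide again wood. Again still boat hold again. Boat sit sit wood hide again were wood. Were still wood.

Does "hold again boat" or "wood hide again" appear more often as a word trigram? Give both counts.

"hold again boat": 1 occurrence
"wood hide again": 3 occurrences

"wood hide again" (3 vs 1)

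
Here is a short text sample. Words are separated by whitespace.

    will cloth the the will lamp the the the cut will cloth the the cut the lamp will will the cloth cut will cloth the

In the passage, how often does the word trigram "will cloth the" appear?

Scanning the 23 overlapping trigram windows for "will cloth the":
  position 1–3: will cloth the
  position 11–13: will cloth the
  position 23–25: will cloth the

3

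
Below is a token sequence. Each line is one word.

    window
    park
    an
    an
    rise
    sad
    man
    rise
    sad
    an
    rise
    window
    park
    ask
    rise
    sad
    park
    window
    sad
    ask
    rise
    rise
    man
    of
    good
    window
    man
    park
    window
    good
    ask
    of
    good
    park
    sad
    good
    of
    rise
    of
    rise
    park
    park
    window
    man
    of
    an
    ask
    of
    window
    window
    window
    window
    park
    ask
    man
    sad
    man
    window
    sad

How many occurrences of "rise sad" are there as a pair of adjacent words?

Scanning the 58 overlapping bigram windows for "rise sad":
  position 5–6: rise sad
  position 8–9: rise sad
  position 15–16: rise sad

3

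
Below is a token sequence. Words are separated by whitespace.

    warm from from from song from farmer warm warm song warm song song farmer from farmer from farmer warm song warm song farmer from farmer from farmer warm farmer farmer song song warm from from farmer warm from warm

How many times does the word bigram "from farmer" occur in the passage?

6

Scanning the 38 overlapping bigram windows for "from farmer":
  position 6–7: from farmer
  position 15–16: from farmer
  position 17–18: from farmer
  position 24–25: from farmer
  position 26–27: from farmer
  position 35–36: from farmer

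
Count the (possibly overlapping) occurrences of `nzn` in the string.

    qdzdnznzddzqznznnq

Sliding a length-3 window over the 18 characters (16 positions):
  position 5–7: nzn
  position 14–16: nzn

2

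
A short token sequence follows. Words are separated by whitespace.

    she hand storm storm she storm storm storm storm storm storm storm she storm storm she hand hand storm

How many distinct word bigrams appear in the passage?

19 tokens → 18 bigram windows in total.
Repeated bigrams (each contributes count−1 duplicates):
  storm storm: 8
  storm she: 3
  hand storm: 2
  she hand: 2
  she storm: 2
12 duplicate windows → 18 − 12 = 6 distinct.

6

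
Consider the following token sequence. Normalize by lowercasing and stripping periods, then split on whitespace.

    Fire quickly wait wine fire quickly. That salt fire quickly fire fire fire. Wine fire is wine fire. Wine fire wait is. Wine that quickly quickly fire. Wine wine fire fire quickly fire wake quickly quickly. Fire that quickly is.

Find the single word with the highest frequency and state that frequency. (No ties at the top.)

Unigram frequencies (highest first):
  fire: 14
  quickly: 9
  wine: 7
  that: 3
  is: 3
  wait: 2
  … (2 more, each ≤ 1)

"fire", 14 times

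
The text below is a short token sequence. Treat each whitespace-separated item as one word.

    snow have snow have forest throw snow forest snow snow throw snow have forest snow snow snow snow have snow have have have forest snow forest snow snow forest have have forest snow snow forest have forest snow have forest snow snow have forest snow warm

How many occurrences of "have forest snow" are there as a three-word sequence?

6

Scanning the 44 overlapping trigram windows for "have forest snow":
  position 13–15: have forest snow
  position 23–25: have forest snow
  position 31–33: have forest snow
  position 36–38: have forest snow
  position 39–41: have forest snow
  position 43–45: have forest snow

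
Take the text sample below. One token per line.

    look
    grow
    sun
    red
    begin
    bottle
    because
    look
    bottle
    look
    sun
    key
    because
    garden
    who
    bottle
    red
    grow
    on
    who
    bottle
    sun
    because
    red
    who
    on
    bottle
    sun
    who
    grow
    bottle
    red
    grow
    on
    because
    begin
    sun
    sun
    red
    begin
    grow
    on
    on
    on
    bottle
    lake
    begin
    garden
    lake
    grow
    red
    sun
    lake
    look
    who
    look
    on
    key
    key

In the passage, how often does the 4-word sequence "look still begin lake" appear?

0

Scanning the 56 overlapping 4-gram windows for "look still begin lake":
  (none found)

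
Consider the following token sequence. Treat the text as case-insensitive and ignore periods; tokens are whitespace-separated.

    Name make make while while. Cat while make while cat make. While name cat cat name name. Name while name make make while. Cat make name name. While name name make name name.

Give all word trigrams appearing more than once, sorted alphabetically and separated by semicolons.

Trigram counts meeting the condition (more than once):
  make make while: 2
  make name name: 2
  make while cat: 2
  name make make: 2
  name name while: 2
  name while name: 2
  while cat make: 2

make make while; make name name; make while cat; name make make; name name while; name while name; while cat make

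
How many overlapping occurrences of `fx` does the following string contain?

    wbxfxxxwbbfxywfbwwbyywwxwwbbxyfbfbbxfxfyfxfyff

4

Sliding a length-2 window over the 46 characters (45 positions):
  position 4–5: fx
  position 11–12: fx
  position 37–38: fx
  position 41–42: fx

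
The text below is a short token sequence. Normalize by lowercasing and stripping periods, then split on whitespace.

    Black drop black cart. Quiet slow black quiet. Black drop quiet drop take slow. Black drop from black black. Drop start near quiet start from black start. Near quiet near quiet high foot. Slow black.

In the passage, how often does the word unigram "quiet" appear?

6

Scanning the 35 tokens for "quiet":
  position 5: quiet
  position 8: quiet
  position 11: quiet
  position 23: quiet
  position 29: quiet
  position 31: quiet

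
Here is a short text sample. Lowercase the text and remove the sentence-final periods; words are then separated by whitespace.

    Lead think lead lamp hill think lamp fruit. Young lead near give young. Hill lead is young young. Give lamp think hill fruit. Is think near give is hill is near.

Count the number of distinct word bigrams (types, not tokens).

29

31 tokens → 30 bigram windows in total.
Repeated bigrams (each contributes count−1 duplicates):
  near give: 2
1 duplicate windows → 30 − 1 = 29 distinct.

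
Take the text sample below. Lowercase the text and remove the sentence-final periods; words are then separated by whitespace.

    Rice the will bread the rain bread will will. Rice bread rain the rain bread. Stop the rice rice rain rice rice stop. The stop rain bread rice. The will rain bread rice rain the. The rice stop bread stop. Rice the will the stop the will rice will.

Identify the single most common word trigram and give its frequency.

"rice the will", 3 times

Trigram frequencies (highest first):
  rice the will: 3
  the rain bread: 2
  rain bread rice: 2
  the will bread: 1
  will bread the: 1
  bread the rain: 1
  … (37 more, each ≤ 1)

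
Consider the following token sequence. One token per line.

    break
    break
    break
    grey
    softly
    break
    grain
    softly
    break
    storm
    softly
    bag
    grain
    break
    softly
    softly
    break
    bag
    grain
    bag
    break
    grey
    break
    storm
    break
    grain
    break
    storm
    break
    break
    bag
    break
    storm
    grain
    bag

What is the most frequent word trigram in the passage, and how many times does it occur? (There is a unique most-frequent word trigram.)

"break storm break", 2 times

Trigram frequencies (highest first):
  break storm break: 2
  break break break: 1
  break break grey: 1
  break grey softly: 1
  grey softly break: 1
  softly break grain: 1
  … (26 more, each ≤ 1)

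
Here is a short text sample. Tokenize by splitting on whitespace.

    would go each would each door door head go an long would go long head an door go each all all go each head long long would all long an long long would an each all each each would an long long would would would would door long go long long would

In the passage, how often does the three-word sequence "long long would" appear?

Scanning the 50 overlapping trigram windows for "long long would":
  position 25–27: long long would
  position 31–33: long long would
  position 41–43: long long would
  position 50–52: long long would

4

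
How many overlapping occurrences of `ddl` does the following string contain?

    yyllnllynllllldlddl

Sliding a length-3 window over the 19 characters (17 positions):
  position 17–19: ddl

1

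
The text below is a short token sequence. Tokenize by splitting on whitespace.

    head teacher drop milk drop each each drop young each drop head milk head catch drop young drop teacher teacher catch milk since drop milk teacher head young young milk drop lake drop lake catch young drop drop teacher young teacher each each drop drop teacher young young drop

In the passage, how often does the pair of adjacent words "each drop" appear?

Scanning the 48 overlapping bigram windows for "each drop":
  position 7–8: each drop
  position 10–11: each drop
  position 43–44: each drop

3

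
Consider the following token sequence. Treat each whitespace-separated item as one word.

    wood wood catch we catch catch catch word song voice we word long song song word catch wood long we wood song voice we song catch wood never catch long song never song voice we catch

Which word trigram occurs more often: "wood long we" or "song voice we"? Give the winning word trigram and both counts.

"song voice we" (3 vs 1)

"wood long we": 1 occurrence
"song voice we": 3 occurrences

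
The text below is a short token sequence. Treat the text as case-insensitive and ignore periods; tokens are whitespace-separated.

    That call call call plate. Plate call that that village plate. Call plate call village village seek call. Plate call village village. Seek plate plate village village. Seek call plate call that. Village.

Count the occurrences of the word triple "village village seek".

3

Scanning the 31 overlapping trigram windows for "village village seek":
  position 15–17: village village seek
  position 21–23: village village seek
  position 26–28: village village seek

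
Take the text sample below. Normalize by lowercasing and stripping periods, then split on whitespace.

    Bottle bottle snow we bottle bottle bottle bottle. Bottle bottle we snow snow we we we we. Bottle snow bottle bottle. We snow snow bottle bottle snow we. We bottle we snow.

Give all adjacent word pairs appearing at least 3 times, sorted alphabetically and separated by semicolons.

Bigram counts meeting the condition (at least 3 times):
  bottle bottle: 8
  bottle snow: 3
  bottle we: 3
  snow we: 3
  we bottle: 3
  we snow: 3
  we we: 4

bottle bottle; bottle snow; bottle we; snow we; we bottle; we snow; we we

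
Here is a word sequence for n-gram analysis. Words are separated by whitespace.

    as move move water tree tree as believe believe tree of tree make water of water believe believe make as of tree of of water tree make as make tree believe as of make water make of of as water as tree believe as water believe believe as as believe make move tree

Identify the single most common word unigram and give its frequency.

Unigram frequencies (highest first):
  as: 10
  tree: 9
  believe: 9
  of: 8
  water: 7
  make: 7
  … (1 more, each ≤ 3)

"as", 10 times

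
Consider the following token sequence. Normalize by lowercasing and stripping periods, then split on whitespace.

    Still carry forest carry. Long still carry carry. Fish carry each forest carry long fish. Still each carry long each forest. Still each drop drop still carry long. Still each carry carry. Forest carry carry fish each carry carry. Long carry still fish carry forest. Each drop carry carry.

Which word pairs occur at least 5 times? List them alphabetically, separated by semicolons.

carry carry; carry long

Bigram counts meeting the condition (at least 5 times):
  carry carry: 5
  carry long: 5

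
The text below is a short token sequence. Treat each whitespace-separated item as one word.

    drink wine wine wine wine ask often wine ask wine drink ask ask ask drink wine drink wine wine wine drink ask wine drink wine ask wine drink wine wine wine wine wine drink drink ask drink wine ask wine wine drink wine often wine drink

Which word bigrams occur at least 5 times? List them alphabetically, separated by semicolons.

Bigram counts meeting the condition (at least 5 times):
  drink wine: 7
  wine drink: 8
  wine wine: 10

drink wine; wine drink; wine wine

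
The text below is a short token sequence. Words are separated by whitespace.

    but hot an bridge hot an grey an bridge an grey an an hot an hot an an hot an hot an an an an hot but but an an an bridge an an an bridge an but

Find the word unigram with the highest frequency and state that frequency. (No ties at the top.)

Unigram frequencies (highest first):
  an: 21
  hot: 7
  but: 4
  bridge: 4
  grey: 2

"an", 21 times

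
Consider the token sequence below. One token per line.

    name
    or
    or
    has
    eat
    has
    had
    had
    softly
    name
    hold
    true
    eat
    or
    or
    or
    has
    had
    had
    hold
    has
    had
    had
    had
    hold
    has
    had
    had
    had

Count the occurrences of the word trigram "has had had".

4

Scanning the 27 overlapping trigram windows for "has had had":
  position 6–8: has had had
  position 17–19: has had had
  position 21–23: has had had
  position 26–28: has had had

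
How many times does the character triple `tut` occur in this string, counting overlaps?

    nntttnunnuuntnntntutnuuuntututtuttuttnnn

5

Sliding a length-3 window over the 40 characters (38 positions):
  position 18–20: tut
  position 26–28: tut
  position 28–30: tut
  position 31–33: tut
  position 34–36: tut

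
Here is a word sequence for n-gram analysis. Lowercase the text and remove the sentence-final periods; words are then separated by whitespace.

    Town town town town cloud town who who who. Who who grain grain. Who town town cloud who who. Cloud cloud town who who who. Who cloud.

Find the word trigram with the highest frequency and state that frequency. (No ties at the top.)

"who who who", 5 times

Trigram frequencies (highest first):
  who who who: 5
  town town town: 2
  town town cloud: 2
  cloud town who: 2
  town who who: 2
  who who cloud: 2
  … (10 more, each ≤ 1)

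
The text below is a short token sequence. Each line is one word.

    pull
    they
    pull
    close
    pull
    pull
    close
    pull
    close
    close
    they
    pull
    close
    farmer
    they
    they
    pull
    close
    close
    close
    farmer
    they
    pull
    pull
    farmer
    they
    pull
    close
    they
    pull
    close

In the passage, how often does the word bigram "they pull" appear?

6

Scanning the 30 overlapping bigram windows for "they pull":
  position 2–3: they pull
  position 11–12: they pull
  position 16–17: they pull
  position 22–23: they pull
  position 26–27: they pull
  position 29–30: they pull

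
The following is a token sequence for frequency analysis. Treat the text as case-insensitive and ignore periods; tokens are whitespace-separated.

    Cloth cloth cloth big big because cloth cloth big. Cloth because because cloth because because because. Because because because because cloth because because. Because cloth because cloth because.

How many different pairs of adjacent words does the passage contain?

28 tokens → 27 bigram windows in total.
Repeated bigrams (each contributes count−1 duplicates):
  because because: 9
  because cloth: 5
  cloth because: 5
  cloth cloth: 3
  cloth big: 2
19 duplicate windows → 27 − 19 = 8 distinct.

8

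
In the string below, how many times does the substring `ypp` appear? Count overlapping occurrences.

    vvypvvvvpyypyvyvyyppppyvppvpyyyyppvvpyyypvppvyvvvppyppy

3

Sliding a length-3 window over the 55 characters (53 positions):
  position 18–20: ypp
  position 32–34: ypp
  position 52–54: ypp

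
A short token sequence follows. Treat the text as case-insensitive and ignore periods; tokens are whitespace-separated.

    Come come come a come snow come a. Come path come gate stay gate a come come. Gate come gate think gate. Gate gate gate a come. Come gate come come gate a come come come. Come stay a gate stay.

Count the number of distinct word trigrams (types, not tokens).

28

41 tokens → 39 trigram windows in total.
Repeated trigrams (each contributes count−1 duplicates):
  a come come: 3
  come come come: 3
  come come gate: 3
  gate a come: 3
  come a come: 2
  come gate come: 2
  gate gate gate: 2
11 duplicate windows → 39 − 11 = 28 distinct.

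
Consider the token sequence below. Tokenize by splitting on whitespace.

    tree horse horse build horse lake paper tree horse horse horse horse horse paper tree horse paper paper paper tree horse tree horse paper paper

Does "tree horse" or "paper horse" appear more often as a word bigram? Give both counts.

"tree horse": 5 occurrences
"paper horse": 0 occurrences

"tree horse" (5 vs 0)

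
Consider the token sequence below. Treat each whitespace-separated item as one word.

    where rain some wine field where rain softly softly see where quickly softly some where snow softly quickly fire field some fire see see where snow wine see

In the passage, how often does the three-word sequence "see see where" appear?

1

Scanning the 26 overlapping trigram windows for "see see where":
  position 23–25: see see where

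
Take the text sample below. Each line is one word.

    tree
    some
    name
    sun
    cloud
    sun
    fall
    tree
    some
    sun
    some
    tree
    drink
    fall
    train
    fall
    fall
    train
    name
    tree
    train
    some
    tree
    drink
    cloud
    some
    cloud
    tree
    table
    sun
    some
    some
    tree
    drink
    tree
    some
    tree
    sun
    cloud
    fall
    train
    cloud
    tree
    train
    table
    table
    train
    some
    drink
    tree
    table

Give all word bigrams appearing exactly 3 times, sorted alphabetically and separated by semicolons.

Bigram counts meeting the condition (exactly 3 times):
  fall train: 3
  tree drink: 3
  tree some: 3

fall train; tree drink; tree some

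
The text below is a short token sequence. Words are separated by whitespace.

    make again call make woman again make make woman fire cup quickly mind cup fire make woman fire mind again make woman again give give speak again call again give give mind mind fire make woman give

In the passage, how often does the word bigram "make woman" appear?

Scanning the 36 overlapping bigram windows for "make woman":
  position 4–5: make woman
  position 8–9: make woman
  position 16–17: make woman
  position 21–22: make woman
  position 35–36: make woman

5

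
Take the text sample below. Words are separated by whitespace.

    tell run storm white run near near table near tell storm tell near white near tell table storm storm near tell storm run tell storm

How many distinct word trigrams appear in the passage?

25 tokens → 23 trigram windows in total.
Repeated trigrams (each contributes count−1 duplicates):
  near tell storm: 2
1 duplicate windows → 23 − 1 = 22 distinct.

22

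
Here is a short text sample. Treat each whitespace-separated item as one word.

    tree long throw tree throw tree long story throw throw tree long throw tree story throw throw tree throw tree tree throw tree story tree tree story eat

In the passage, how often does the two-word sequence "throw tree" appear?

Scanning the 27 overlapping bigram windows for "throw tree":
  position 3–4: throw tree
  position 5–6: throw tree
  position 10–11: throw tree
  position 13–14: throw tree
  position 17–18: throw tree
  position 19–20: throw tree
  position 22–23: throw tree

7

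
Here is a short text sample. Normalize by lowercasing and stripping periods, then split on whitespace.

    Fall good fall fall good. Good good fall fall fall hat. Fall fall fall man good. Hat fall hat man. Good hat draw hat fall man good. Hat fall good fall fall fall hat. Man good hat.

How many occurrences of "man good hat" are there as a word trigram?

4

Scanning the 35 overlapping trigram windows for "man good hat":
  position 15–17: man good hat
  position 20–22: man good hat
  position 26–28: man good hat
  position 35–37: man good hat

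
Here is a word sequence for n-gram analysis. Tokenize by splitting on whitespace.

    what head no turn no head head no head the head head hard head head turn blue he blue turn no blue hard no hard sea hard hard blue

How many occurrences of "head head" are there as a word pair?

3

Scanning the 28 overlapping bigram windows for "head head":
  position 6–7: head head
  position 11–12: head head
  position 14–15: head head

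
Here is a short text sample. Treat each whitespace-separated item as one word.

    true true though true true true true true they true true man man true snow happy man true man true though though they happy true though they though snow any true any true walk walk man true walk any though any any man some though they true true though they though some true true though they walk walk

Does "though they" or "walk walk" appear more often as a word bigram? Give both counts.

"though they": 5 occurrences
"walk walk": 2 occurrences

"though they" (5 vs 2)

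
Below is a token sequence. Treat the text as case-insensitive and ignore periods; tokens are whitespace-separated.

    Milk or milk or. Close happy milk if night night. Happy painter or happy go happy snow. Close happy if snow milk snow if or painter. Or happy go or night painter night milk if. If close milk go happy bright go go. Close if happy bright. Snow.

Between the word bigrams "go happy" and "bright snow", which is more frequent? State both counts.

"go happy": 2 occurrences
"bright snow": 1 occurrence

"go happy" (2 vs 1)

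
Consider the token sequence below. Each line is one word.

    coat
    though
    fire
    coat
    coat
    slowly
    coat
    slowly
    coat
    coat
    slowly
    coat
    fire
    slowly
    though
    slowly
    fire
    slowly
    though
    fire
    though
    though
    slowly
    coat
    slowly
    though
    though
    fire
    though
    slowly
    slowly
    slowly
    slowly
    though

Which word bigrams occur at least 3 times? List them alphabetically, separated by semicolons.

Bigram counts meeting the condition (at least 3 times):
  coat slowly: 4
  slowly coat: 4
  slowly slowly: 3
  slowly though: 4
  though fire: 3
  though slowly: 3

coat slowly; slowly coat; slowly slowly; slowly though; though fire; though slowly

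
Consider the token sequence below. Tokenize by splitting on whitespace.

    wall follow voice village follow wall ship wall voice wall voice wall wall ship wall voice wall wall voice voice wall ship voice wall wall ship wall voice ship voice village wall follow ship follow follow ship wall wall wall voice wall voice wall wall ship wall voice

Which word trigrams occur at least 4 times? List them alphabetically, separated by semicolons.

ship wall voice; voice wall wall; wall ship wall; wall voice wall

Trigram counts meeting the condition (at least 4 times):
  ship wall voice: 4
  voice wall wall: 4
  wall ship wall: 4
  wall voice wall: 5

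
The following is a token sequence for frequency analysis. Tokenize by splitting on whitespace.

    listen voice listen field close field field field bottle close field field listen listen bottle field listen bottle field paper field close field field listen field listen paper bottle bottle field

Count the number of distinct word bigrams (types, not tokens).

17

31 tokens → 30 bigram windows in total.
Repeated bigrams (each contributes count−1 duplicates):
  field field: 4
  field listen: 4
  bottle field: 3
  close field: 3
  field close: 2
  listen bottle: 2
  listen field: 2
13 duplicate windows → 30 − 13 = 17 distinct.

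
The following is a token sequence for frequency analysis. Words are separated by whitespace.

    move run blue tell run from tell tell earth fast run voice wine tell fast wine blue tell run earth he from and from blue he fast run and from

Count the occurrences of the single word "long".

0

Scanning the 30 tokens for "long":
  (none found)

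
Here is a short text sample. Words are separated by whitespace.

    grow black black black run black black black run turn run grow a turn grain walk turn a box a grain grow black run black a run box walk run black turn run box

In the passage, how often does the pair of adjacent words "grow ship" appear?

Scanning the 33 overlapping bigram windows for "grow ship":
  (none found)

0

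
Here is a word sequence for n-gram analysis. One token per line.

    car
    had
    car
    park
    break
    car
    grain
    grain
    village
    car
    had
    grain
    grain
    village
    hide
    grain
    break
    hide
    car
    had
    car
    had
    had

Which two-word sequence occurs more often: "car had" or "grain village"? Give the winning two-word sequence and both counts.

"car had": 4 occurrences
"grain village": 2 occurrences

"car had" (4 vs 2)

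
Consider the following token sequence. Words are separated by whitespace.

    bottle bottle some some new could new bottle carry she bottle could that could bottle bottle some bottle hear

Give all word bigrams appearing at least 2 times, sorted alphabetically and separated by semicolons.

Bigram counts meeting the condition (at least 2 times):
  bottle bottle: 2
  bottle some: 2

bottle bottle; bottle some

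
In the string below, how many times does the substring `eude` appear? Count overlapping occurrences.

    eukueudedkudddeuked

Sliding a length-4 window over the 19 characters (16 positions):
  position 5–8: eude

1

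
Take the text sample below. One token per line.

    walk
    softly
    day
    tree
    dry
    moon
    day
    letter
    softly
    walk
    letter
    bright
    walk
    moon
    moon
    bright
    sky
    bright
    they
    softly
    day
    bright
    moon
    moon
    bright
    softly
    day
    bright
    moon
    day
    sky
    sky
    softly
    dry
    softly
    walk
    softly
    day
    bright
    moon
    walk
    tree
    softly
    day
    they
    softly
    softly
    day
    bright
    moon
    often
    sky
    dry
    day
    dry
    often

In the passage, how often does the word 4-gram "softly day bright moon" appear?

Scanning the 53 overlapping 4-gram windows for "softly day bright moon":
  position 20–23: softly day bright moon
  position 26–29: softly day bright moon
  position 37–40: softly day bright moon
  position 47–50: softly day bright moon

4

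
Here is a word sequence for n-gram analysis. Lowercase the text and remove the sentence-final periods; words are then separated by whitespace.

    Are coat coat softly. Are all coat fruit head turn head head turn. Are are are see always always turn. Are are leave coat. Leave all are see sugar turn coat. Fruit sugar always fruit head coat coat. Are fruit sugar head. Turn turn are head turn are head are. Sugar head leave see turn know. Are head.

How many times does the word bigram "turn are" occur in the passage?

Scanning the 57 overlapping bigram windows for "turn are":
  position 13–14: turn are
  position 20–21: turn are
  position 44–45: turn are
  position 47–48: turn are

4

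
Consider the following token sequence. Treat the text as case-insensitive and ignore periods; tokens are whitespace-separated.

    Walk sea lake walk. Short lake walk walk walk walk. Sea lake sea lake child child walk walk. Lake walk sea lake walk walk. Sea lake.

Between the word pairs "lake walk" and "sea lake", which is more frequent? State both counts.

"sea lake" (5 vs 4)

"lake walk": 4 occurrences
"sea lake": 5 occurrences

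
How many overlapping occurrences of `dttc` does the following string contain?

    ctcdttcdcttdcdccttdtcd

1

Sliding a length-4 window over the 22 characters (19 positions):
  position 4–7: dttc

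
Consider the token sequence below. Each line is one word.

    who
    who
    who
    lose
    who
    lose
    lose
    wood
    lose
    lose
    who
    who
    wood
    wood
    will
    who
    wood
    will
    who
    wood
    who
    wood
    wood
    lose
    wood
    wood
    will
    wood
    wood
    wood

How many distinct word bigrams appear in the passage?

12

30 tokens → 29 bigram windows in total.
Repeated bigrams (each contributes count−1 duplicates):
  wood wood: 5
  who wood: 4
  who who: 3
  wood will: 3
  lose lose: 2
  lose who: 2
  lose wood: 2
  who lose: 2
  … (2 more repeated)
17 duplicate windows → 29 − 17 = 12 distinct.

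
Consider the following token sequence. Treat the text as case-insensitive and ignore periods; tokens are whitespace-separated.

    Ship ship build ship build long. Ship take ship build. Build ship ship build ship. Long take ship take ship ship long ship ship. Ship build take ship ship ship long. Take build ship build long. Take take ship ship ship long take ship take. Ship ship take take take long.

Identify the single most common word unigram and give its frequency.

Unigram frequencies (highest first):
  ship: 24
  take: 12
  build: 8
  long: 7

"ship", 24 times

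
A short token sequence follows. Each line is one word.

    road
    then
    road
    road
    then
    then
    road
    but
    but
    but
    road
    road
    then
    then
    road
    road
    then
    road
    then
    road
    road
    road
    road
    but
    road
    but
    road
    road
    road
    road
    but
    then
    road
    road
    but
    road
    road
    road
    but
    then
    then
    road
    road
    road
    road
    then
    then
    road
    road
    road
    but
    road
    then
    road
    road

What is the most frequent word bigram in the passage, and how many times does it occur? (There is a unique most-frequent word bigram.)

"road road", 18 times

Bigram frequencies (highest first):
  road road: 18
  then road: 9
  road then: 7
  road but: 7
  but road: 5
  then then: 4
  … (2 more, each ≤ 2)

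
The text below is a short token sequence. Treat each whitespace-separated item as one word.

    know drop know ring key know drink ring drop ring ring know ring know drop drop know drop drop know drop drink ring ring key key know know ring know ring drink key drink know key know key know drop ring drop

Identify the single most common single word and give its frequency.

Unigram frequencies (highest first):
  know: 13
  ring: 10
  drop: 9
  key: 6
  drink: 4

"know", 13 times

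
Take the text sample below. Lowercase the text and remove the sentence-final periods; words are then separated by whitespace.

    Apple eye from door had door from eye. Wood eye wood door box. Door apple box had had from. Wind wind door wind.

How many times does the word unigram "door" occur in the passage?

5

Scanning the 23 tokens for "door":
  position 4: door
  position 6: door
  position 12: door
  position 14: door
  position 22: door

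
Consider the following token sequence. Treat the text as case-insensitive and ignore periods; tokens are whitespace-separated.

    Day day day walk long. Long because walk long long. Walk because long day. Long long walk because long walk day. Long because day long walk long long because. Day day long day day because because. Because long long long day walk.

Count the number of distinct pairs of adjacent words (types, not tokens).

42 tokens → 41 bigram windows in total.
Repeated bigrams (each contributes count−1 duplicates):
  long long: 6
  day day: 4
  day long: 4
  long walk: 4
  because long: 3
  long because: 3
  long day: 3
  walk long: 3
  … (4 more repeated)
26 duplicate windows → 41 − 26 = 15 distinct.

15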